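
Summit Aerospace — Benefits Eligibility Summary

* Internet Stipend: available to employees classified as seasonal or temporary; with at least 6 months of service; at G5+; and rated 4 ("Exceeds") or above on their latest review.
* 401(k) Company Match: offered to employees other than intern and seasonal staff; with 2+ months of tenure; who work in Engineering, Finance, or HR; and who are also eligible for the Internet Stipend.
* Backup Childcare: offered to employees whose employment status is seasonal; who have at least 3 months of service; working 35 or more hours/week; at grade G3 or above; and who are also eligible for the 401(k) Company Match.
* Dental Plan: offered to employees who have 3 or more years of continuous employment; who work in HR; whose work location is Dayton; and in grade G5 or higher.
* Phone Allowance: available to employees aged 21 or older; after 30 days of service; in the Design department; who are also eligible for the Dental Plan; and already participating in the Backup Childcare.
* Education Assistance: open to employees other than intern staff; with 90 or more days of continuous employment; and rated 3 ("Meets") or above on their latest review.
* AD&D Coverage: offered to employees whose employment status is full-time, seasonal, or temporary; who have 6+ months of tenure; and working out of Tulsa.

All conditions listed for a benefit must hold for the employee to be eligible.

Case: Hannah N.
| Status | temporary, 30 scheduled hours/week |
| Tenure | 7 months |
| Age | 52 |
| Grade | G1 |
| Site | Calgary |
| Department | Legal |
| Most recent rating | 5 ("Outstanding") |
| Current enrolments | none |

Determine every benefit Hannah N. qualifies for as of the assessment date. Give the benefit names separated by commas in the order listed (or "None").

Internet Stipend — status temporary ✓; service 7 months ≥ 6 months ✓; grade G1 < G5 ✗ → not eligible.
401(k) Company Match — status temporary ✓ (not excluded); service 7 months ≥ 2 months ✓; dept Legal ✗ → not eligible.
Backup Childcare — status temporary ✗ (requires seasonal) → not eligible.
Dental Plan — service 7 months < 3 years (≈1095 days) ✗ → not eligible.
Phone Allowance — age 52 ≥ 21 ✓; service 7 months ≥ 30 days ✓; dept Legal ✗ → not eligible.
Education Assistance — status temporary ✓ (not excluded); service 7 months ≥ 90 days ✓; rating 5 ≥ 3 ✓ → eligible.
AD&D Coverage — status temporary ✓; service 7 months ≥ 6 months ✓; site Calgary ✗ (not Tulsa) → not eligible.

Education Assistance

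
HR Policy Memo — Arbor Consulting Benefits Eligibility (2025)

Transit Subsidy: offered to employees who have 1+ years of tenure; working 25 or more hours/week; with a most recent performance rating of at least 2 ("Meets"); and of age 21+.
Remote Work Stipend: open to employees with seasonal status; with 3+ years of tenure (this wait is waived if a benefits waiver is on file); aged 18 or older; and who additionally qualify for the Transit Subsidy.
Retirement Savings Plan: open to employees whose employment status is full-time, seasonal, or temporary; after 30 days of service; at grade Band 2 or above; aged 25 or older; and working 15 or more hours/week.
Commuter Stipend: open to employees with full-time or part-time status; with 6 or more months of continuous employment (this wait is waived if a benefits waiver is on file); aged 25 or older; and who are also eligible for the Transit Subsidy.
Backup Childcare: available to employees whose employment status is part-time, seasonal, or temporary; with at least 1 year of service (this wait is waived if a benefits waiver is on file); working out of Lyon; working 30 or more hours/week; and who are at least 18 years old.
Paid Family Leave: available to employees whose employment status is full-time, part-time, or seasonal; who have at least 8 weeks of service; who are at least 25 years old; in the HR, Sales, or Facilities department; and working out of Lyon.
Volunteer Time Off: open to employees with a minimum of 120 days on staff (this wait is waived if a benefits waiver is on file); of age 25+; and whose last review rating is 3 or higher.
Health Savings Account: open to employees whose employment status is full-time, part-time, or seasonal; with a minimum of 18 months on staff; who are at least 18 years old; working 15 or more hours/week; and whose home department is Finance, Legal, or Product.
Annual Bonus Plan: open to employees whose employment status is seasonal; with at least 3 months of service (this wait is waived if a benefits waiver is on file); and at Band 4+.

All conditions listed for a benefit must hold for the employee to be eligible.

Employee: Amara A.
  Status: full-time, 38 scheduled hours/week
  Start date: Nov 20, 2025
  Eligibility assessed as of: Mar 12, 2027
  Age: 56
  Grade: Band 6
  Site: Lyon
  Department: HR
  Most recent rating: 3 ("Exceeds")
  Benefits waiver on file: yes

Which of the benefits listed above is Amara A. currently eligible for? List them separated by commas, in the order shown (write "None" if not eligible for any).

Transit Subsidy, Retirement Savings Plan, Commuter Stipend, Paid Family Leave, Volunteer Time Off

Service from Nov 20, 2025 to Mar 12, 2027: 477 days.
Transit Subsidy — service 477 days ≥ 1 year (≈365 days) ✓; 38 hrs/wk ≥ 25 ✓; rating 3 ≥ 2 ✓; age 56 ≥ 21 ✓ → eligible.
Remote Work Stipend — status full-time ✗ (requires seasonal) → not eligible.
Retirement Savings Plan — status full-time ✓; service 477 days ≥ 30 days ✓; grade Band 6 ≥ Band 2 ✓; age 56 ≥ 25 ✓; 38 hrs/wk ≥ 15 ✓ → eligible.
Commuter Stipend — status full-time ✓; benefits waiver on file ✓; age 56 ≥ 25 ✓; eligible for Transit Subsidy ✓ → eligible.
Backup Childcare — status full-time ✗ (requires part-time, seasonal, or temporary) → not eligible.
Paid Family Leave — status full-time ✓; service 477 days ≥ 8 weeks (≈56 days) ✓; age 56 ≥ 25 ✓; dept HR ✓; site Lyon ✓ → eligible.
Volunteer Time Off — benefits waiver on file ✓; age 56 ≥ 25 ✓; rating 3 ≥ 3 ✓ → eligible.
Health Savings Account — status full-time ✓; service 477 days < 18 months (≈540 days) ✗ → not eligible.
Annual Bonus Plan — status full-time ✗ (requires seasonal) → not eligible.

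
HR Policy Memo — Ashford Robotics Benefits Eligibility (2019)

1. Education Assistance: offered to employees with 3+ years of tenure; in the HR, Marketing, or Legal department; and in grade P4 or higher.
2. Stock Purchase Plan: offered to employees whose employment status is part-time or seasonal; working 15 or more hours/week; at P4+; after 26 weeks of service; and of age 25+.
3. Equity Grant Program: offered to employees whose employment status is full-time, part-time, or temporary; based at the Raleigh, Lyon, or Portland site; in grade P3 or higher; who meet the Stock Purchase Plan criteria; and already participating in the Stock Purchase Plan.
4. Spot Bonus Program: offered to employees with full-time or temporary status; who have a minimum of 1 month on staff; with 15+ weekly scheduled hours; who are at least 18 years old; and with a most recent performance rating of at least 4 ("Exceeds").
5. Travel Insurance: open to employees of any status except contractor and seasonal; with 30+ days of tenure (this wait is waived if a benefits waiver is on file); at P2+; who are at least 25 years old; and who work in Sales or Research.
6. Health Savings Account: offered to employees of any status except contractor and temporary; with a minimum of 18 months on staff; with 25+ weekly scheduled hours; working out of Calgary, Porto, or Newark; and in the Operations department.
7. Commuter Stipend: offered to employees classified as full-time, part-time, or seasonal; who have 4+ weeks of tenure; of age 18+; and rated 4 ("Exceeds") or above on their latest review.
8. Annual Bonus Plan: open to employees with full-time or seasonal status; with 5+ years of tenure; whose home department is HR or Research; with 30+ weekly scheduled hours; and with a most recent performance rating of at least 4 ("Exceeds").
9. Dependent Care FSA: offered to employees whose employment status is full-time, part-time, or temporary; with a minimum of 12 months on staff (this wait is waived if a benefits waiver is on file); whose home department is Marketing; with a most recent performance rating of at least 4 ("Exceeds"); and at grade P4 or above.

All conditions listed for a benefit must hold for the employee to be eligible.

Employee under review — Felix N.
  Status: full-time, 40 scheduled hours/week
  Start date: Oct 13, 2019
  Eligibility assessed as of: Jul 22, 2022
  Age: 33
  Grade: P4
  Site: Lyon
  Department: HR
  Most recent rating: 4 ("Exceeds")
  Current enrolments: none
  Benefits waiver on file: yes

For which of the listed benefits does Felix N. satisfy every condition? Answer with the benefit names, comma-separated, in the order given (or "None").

Service from Oct 13, 2019 to Jul 22, 2022: 1013 days.
Education Assistance — service 1013 days < 3 years (≈1095 days) ✗ → not eligible.
Stock Purchase Plan — status full-time ✗ (requires part-time or seasonal) → not eligible.
Equity Grant Program — status full-time ✓; site Lyon ✓; grade P4 ≥ P3 ✓; not eligible for Stock Purchase Plan ✗ → not eligible.
Spot Bonus Program — status full-time ✓; service 1013 days ≥ 1 month (≈30 days) ✓; 40 hrs/wk ≥ 15 ✓; age 33 ≥ 18 ✓; rating 4 ≥ 4 ✓ → eligible.
Travel Insurance — status full-time ✓ (not excluded); benefits waiver on file ✓; grade P4 ≥ P2 ✓; age 33 ≥ 25 ✓; dept HR ✗ → not eligible.
Health Savings Account — status full-time ✓ (not excluded); service 1013 days ≥ 18 months (≈540 days) ✓; 40 hrs/wk ≥ 25 ✓; site Lyon ✗ (not Calgary, Porto, or Newark) → not eligible.
Commuter Stipend — status full-time ✓; service 1013 days ≥ 4 weeks (≈28 days) ✓; age 33 ≥ 18 ✓; rating 4 ≥ 4 ✓ → eligible.
Annual Bonus Plan — status full-time ✓; service 1013 days < 5 years (≈1825 days) ✗ → not eligible.
Dependent Care FSA — status full-time ✓; benefits waiver on file ✓; dept HR ✗ → not eligible.

Spot Bonus Program, Commuter Stipend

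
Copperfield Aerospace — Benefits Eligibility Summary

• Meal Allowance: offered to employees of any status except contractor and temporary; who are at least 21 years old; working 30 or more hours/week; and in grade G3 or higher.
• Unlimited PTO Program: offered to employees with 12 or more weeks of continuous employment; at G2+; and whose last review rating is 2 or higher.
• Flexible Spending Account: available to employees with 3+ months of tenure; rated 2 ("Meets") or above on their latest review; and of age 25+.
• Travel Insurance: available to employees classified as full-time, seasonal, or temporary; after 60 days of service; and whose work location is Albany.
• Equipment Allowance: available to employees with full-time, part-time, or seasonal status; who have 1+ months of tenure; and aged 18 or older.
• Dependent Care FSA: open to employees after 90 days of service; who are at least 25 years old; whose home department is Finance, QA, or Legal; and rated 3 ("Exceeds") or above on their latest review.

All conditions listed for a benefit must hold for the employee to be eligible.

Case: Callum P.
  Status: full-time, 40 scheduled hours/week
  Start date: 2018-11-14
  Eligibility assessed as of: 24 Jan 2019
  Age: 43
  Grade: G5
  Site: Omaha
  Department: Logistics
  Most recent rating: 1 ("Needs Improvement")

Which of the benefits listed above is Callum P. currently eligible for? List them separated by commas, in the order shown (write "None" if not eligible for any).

Meal Allowance, Equipment Allowance

Service from 2018-11-14 to 24 Jan 2019: 71 days.
Meal Allowance — status full-time ✓ (not excluded); age 43 ≥ 21 ✓; 40 hrs/wk ≥ 30 ✓; grade G5 ≥ G3 ✓ → eligible.
Unlimited PTO Program — service 71 days < 12 weeks (≈84 days) ✗ → not eligible.
Flexible Spending Account — service 71 days < 3 months (≈90 days) ✗ → not eligible.
Travel Insurance — status full-time ✓; service 71 days ≥ 60 days ✓; site Omaha ✗ (not Albany) → not eligible.
Equipment Allowance — status full-time ✓; service 71 days ≥ 1 month (≈30 days) ✓; age 43 ≥ 18 ✓ → eligible.
Dependent Care FSA — service 71 days < 90 days ✗ → not eligible.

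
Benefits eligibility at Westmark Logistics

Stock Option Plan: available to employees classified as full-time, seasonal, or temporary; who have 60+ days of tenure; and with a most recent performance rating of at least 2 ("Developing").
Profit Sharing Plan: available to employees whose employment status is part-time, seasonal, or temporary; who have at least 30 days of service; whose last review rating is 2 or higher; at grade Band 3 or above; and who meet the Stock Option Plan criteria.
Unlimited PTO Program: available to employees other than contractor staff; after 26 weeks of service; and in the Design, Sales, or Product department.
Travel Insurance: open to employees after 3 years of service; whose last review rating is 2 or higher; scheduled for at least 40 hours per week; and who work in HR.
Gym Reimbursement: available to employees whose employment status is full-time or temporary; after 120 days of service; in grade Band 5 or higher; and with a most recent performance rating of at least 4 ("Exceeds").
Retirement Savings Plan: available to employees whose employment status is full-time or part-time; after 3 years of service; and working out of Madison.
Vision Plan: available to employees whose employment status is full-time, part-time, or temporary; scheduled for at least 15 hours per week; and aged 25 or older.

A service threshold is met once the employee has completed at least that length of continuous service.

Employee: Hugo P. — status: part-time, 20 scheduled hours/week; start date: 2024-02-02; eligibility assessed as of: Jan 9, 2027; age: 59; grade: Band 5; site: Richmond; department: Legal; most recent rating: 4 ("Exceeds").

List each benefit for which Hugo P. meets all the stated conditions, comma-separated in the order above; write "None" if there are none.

Service from 2024-02-02 to Jan 9, 2027: 1072 days.
Stock Option Plan — status part-time ✗ (requires full-time, seasonal, or temporary) → not eligible.
Profit Sharing Plan — status part-time ✓; service 1072 days ≥ 30 days ✓; rating 4 ≥ 2 ✓; grade Band 5 ≥ Band 3 ✓; not eligible for Stock Option Plan ✗ → not eligible.
Unlimited PTO Program — status part-time ✓ (not excluded); service 1072 days ≥ 26 weeks (≈182 days) ✓; dept Legal ✗ → not eligible.
Travel Insurance — service 1072 days < 3 years (≈1095 days) ✗ → not eligible.
Gym Reimbursement — status part-time ✗ (requires full-time or temporary) → not eligible.
Retirement Savings Plan — status part-time ✓; service 1072 days < 3 years (≈1095 days) ✗ → not eligible.
Vision Plan — status part-time ✓; 20 hrs/wk ≥ 15 ✓; age 59 ≥ 25 ✓ → eligible.

Vision Plan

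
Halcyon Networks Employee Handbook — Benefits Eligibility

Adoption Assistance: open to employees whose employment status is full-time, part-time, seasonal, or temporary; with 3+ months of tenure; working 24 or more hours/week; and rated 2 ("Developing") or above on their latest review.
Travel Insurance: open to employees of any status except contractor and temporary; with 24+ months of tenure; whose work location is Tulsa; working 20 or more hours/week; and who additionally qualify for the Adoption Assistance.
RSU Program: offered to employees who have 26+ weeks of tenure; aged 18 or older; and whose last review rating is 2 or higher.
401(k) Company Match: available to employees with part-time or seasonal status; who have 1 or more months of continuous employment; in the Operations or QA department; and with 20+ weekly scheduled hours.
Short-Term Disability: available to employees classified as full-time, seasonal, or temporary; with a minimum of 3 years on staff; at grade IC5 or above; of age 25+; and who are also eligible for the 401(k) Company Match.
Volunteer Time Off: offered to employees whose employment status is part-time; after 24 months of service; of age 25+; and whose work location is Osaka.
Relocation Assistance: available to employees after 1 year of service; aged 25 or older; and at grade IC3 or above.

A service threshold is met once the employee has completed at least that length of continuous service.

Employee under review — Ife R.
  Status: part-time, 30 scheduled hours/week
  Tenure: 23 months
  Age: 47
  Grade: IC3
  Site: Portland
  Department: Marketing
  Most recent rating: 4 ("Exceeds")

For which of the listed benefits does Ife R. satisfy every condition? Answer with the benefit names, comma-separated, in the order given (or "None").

Adoption Assistance — status part-time ✓; service 23 months ≥ 3 months ✓; 30 hrs/wk ≥ 24 ✓; rating 4 ≥ 2 ✓ → eligible.
Travel Insurance — status part-time ✓ (not excluded); service 23 months < 24 months ✗ → not eligible.
RSU Program — service 23 months ≥ 26 weeks (≈182 days) ✓; age 47 ≥ 18 ✓; rating 4 ≥ 2 ✓ → eligible.
401(k) Company Match — status part-time ✓; service 23 months ≥ 1 month ✓; dept Marketing ✗ → not eligible.
Short-Term Disability — status part-time ✗ (requires full-time, seasonal, or temporary) → not eligible.
Volunteer Time Off — status part-time ✓; service 23 months < 24 months ✗ → not eligible.
Relocation Assistance — service 23 months ≥ 1 year (≈365 days) ✓; age 47 ≥ 25 ✓; grade IC3 ≥ IC3 ✓ → eligible.

Adoption Assistance, RSU Program, Relocation Assistance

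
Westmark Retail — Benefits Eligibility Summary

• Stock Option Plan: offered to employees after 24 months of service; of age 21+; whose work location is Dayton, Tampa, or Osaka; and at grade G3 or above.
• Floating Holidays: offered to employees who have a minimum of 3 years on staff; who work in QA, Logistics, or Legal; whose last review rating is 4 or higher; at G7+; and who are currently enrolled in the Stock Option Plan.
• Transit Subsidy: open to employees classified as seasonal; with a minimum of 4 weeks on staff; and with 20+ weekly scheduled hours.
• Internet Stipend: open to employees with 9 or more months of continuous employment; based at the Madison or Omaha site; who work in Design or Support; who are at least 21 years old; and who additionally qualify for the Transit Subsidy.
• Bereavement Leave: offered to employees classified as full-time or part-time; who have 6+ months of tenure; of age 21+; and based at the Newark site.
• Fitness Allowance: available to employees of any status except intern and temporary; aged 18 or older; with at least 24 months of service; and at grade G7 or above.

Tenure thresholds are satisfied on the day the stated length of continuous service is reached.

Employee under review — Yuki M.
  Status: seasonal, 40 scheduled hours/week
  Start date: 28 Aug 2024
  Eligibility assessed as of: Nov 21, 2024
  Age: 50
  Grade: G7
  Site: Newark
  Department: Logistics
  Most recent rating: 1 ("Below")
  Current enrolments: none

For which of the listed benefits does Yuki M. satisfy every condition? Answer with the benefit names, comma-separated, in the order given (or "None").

Transit Subsidy

Service from 28 Aug 2024 to Nov 21, 2024: 85 days.
Stock Option Plan — service 85 days < 24 months (≈720 days) ✗ → not eligible.
Floating Holidays — service 85 days < 3 years (≈1095 days) ✗ → not eligible.
Transit Subsidy — status seasonal ✓; service 85 days ≥ 4 weeks (≈28 days) ✓; 40 hrs/wk ≥ 20 ✓ → eligible.
Internet Stipend — service 85 days < 9 months (≈270 days) ✗ → not eligible.
Bereavement Leave — status seasonal ✗ (requires full-time or part-time) → not eligible.
Fitness Allowance — status seasonal ✓ (not excluded); age 50 ≥ 18 ✓; service 85 days < 24 months (≈720 days) ✗ → not eligible.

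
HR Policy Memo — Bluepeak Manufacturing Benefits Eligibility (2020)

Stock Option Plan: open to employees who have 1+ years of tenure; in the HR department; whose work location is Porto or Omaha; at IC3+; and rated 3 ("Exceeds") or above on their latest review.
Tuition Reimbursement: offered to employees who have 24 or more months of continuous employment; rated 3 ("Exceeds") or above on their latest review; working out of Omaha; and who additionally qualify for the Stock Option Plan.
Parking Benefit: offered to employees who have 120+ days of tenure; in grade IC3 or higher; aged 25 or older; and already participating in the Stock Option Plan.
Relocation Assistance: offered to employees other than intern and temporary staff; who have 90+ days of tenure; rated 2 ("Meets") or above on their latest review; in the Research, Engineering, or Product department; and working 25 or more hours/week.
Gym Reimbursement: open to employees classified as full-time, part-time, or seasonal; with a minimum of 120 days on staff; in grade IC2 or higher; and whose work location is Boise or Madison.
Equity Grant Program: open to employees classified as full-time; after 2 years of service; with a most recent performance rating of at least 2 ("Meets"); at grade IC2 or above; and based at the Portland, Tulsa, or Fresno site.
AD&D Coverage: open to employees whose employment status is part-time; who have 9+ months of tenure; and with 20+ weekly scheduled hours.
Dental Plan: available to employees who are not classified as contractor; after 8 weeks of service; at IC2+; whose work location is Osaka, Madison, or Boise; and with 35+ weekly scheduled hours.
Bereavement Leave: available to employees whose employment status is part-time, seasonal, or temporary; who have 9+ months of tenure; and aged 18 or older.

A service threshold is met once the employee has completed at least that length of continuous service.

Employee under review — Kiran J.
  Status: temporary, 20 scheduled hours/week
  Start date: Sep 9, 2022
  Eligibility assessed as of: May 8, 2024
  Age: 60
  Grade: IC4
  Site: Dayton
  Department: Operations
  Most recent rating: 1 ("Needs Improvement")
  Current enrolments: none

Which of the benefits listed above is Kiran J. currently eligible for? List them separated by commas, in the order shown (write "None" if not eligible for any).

Service from Sep 9, 2022 to May 8, 2024: 607 days.
Stock Option Plan — service 607 days ≥ 1 year (≈365 days) ✓; dept Operations ✗ → not eligible.
Tuition Reimbursement — service 607 days < 24 months (≈720 days) ✗ → not eligible.
Parking Benefit — service 607 days ≥ 120 days ✓; grade IC4 ≥ IC3 ✓; age 60 ≥ 25 ✓; not enrolled in Stock Option Plan ✗ → not eligible.
Relocation Assistance — status temporary ✗ (excluded) → not eligible.
Gym Reimbursement — status temporary ✗ (requires full-time, part-time, or seasonal) → not eligible.
Equity Grant Program — status temporary ✗ (requires full-time) → not eligible.
AD&D Coverage — status temporary ✗ (requires part-time) → not eligible.
Dental Plan — status temporary ✓ (not excluded); service 607 days ≥ 8 weeks (≈56 days) ✓; grade IC4 ≥ IC2 ✓; site Dayton ✗ (not Osaka, Madison, or Boise) → not eligible.
Bereavement Leave — status temporary ✓; service 607 days ≥ 9 months (≈270 days) ✓; age 60 ≥ 18 ✓ → eligible.

Bereavement Leave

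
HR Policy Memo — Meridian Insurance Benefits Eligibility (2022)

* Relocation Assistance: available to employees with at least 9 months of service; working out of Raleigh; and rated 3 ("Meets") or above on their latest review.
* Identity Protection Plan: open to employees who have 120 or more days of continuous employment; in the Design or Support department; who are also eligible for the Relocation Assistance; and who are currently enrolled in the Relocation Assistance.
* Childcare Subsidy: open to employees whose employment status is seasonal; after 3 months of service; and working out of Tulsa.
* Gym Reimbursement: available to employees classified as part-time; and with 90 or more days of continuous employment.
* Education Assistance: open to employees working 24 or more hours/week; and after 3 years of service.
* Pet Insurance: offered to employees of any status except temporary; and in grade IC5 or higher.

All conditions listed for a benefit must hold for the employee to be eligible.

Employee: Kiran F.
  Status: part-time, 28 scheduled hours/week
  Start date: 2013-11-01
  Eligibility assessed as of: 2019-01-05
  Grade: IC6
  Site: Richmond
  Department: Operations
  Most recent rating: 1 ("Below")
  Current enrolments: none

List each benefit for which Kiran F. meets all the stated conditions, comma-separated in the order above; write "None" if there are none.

Service from 2013-11-01 to 2019-01-05: 1891 days.
Relocation Assistance — service 1891 days ≥ 9 months (≈270 days) ✓; site Richmond ✗ (not Raleigh) → not eligible.
Identity Protection Plan — service 1891 days ≥ 120 days ✓; dept Operations ✗ → not eligible.
Childcare Subsidy — status part-time ✗ (requires seasonal) → not eligible.
Gym Reimbursement — status part-time ✓; service 1891 days ≥ 90 days ✓ → eligible.
Education Assistance — 28 hrs/wk ≥ 24 ✓; service 1891 days ≥ 3 years (≈1095 days) ✓ → eligible.
Pet Insurance — status part-time ✓ (not excluded); grade IC6 ≥ IC5 ✓ → eligible.

Gym Reimbursement, Education Assistance, Pet Insurance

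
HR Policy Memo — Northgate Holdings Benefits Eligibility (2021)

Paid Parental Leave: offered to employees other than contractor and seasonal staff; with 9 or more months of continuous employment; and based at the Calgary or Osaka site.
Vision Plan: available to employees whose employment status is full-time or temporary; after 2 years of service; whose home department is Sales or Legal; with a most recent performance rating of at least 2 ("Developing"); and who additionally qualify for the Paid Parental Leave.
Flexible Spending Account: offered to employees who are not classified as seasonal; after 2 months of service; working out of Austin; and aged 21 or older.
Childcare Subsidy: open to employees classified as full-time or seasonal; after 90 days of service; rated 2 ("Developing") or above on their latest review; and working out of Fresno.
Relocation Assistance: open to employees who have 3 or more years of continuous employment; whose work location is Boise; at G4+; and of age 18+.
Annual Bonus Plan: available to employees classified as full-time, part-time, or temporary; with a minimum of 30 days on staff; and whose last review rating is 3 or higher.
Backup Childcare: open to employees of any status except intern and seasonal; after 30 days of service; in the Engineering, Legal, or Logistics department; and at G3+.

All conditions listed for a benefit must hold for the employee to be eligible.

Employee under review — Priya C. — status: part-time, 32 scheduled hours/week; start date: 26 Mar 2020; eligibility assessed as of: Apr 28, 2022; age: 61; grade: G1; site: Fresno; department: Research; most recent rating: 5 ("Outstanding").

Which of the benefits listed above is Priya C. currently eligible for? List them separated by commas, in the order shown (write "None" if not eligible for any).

Annual Bonus Plan

Service from 26 Mar 2020 to Apr 28, 2022: 763 days.
Paid Parental Leave — status part-time ✓ (not excluded); service 763 days ≥ 9 months (≈270 days) ✓; site Fresno ✗ (not Calgary or Osaka) → not eligible.
Vision Plan — status part-time ✗ (requires full-time or temporary) → not eligible.
Flexible Spending Account — status part-time ✓ (not excluded); service 763 days ≥ 2 months (≈60 days) ✓; site Fresno ✗ (not Austin) → not eligible.
Childcare Subsidy — status part-time ✗ (requires full-time or seasonal) → not eligible.
Relocation Assistance — service 763 days < 3 years (≈1095 days) ✗ → not eligible.
Annual Bonus Plan — status part-time ✓; service 763 days ≥ 30 days ✓; rating 5 ≥ 3 ✓ → eligible.
Backup Childcare — status part-time ✓ (not excluded); service 763 days ≥ 30 days ✓; dept Research ✗ → not eligible.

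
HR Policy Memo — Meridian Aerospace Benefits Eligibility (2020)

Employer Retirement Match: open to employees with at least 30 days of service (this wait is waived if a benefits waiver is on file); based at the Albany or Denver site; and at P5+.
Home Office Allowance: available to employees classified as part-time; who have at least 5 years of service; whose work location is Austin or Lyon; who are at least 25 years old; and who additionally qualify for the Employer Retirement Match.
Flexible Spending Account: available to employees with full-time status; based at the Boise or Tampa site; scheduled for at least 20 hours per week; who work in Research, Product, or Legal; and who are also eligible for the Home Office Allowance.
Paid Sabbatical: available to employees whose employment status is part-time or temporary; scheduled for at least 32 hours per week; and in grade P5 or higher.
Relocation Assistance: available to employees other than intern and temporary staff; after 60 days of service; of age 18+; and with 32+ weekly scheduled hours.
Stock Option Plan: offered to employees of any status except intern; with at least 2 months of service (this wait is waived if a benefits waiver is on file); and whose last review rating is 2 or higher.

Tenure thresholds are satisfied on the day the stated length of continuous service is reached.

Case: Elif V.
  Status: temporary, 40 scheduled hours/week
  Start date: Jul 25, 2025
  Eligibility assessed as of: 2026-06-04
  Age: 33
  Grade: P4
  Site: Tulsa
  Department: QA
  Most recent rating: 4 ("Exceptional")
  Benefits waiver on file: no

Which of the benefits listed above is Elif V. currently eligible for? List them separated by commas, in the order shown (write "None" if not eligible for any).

Stock Option Plan

Service from Jul 25, 2025 to 2026-06-04: 314 days.
Employer Retirement Match — no waiver, service 314 days ≥ 30 days ✓; site Tulsa ✗ (not Albany or Denver) → not eligible.
Home Office Allowance — status temporary ✗ (requires part-time) → not eligible.
Flexible Spending Account — status temporary ✗ (requires full-time) → not eligible.
Paid Sabbatical — status temporary ✓; 40 hrs/wk ≥ 32 ✓; grade P4 < P5 ✗ → not eligible.
Relocation Assistance — status temporary ✗ (excluded) → not eligible.
Stock Option Plan — status temporary ✓ (not excluded); no waiver, service 314 days ≥ 2 months (≈60 days) ✓; rating 4 ≥ 2 ✓ → eligible.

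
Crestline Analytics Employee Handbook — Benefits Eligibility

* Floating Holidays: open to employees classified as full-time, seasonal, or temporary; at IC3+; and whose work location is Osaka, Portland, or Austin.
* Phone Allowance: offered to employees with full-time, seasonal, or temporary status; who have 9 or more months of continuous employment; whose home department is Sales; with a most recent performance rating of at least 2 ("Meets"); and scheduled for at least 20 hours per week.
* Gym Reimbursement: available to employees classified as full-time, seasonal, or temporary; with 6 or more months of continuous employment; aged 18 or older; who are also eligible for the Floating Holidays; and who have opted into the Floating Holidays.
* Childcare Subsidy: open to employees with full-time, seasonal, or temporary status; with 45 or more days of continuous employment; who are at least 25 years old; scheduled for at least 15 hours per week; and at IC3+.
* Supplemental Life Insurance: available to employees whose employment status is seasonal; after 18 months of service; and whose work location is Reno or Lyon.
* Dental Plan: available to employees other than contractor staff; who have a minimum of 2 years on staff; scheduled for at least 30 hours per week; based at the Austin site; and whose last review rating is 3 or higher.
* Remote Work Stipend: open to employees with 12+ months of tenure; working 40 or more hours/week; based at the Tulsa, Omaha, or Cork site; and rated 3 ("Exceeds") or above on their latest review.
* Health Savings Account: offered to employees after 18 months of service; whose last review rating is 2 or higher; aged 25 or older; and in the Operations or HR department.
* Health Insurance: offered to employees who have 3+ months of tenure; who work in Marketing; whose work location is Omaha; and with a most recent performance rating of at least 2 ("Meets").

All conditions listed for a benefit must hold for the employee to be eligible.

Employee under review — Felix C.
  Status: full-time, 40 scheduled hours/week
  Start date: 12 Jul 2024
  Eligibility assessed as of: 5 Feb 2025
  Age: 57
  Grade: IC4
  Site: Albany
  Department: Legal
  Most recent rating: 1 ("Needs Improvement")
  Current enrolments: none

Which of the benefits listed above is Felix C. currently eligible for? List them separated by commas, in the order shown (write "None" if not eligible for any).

Childcare Subsidy

Service from 12 Jul 2024 to 5 Feb 2025: 208 days.
Floating Holidays — status full-time ✓; grade IC4 ≥ IC3 ✓; site Albany ✗ (not Osaka, Portland, or Austin) → not eligible.
Phone Allowance — status full-time ✓; service 208 days < 9 months (≈270 days) ✗ → not eligible.
Gym Reimbursement — status full-time ✓; service 208 days ≥ 6 months (≈180 days) ✓; age 57 ≥ 18 ✓; not eligible for Floating Holidays ✗ → not eligible.
Childcare Subsidy — status full-time ✓; service 208 days ≥ 45 days ✓; age 57 ≥ 25 ✓; 40 hrs/wk ≥ 15 ✓; grade IC4 ≥ IC3 ✓ → eligible.
Supplemental Life Insurance — status full-time ✗ (requires seasonal) → not eligible.
Dental Plan — status full-time ✓ (not excluded); service 208 days < 2 years (≈730 days) ✗ → not eligible.
Remote Work Stipend — service 208 days < 12 months (≈360 days) ✗ → not eligible.
Health Savings Account — service 208 days < 18 months (≈540 days) ✗ → not eligible.
Health Insurance — service 208 days ≥ 3 months (≈90 days) ✓; dept Legal ✗ → not eligible.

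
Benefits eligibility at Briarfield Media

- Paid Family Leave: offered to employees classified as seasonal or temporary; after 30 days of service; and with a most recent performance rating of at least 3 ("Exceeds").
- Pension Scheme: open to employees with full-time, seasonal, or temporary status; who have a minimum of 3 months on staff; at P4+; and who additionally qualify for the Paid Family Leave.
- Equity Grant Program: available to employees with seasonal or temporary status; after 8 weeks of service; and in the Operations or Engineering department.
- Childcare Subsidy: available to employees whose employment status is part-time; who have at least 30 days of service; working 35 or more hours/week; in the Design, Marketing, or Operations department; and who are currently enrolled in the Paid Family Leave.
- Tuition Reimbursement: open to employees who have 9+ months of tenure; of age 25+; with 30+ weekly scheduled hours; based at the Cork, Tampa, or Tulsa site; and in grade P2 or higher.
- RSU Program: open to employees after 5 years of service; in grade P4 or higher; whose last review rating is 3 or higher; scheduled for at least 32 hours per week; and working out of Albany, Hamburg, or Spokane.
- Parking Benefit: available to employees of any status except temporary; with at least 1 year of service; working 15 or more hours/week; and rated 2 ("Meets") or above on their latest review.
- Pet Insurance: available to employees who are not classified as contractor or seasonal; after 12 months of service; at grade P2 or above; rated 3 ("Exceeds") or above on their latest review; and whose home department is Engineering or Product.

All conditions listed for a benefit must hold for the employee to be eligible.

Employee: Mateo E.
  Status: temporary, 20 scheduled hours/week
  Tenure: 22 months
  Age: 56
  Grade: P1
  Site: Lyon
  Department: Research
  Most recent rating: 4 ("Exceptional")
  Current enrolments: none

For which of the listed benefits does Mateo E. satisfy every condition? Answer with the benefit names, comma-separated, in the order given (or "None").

Paid Family Leave — status temporary ✓; service 22 months ≥ 30 days ✓; rating 4 ≥ 3 ✓ → eligible.
Pension Scheme — status temporary ✓; service 22 months ≥ 3 months ✓; grade P1 < P4 ✗ → not eligible.
Equity Grant Program — status temporary ✓; service 22 months ≥ 8 weeks (≈56 days) ✓; dept Research ✗ → not eligible.
Childcare Subsidy — status temporary ✗ (requires part-time) → not eligible.
Tuition Reimbursement — service 22 months ≥ 9 months ✓; age 56 ≥ 25 ✓; 20 hrs/wk < 30 ✗ → not eligible.
RSU Program — service 22 months < 5 years (≈1825 days) ✗ → not eligible.
Parking Benefit — status temporary ✗ (excluded) → not eligible.
Pet Insurance — status temporary ✓ (not excluded); service 22 months ≥ 12 months ✓; grade P1 < P2 ✗ → not eligible.

Paid Family Leave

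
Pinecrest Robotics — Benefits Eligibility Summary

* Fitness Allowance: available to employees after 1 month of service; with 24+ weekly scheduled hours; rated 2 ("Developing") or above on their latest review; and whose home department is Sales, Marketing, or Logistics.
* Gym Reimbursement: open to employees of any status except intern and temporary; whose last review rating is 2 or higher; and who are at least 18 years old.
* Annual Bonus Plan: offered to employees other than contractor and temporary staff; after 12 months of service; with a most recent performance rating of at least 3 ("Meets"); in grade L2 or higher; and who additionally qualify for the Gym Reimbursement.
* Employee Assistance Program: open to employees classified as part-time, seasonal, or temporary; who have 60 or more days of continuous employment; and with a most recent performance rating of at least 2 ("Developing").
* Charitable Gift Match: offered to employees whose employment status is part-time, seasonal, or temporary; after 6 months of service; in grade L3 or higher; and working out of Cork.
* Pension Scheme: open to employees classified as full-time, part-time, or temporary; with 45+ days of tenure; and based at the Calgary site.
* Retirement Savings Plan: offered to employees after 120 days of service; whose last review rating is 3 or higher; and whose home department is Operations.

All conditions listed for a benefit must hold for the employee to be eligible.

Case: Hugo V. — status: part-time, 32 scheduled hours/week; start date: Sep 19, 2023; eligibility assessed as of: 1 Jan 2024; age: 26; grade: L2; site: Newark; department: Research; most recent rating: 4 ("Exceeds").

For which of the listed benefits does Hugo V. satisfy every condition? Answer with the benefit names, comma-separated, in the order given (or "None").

Gym Reimbursement, Employee Assistance Program

Service from Sep 19, 2023 to 1 Jan 2024: 104 days.
Fitness Allowance — service 104 days ≥ 1 month (≈30 days) ✓; 32 hrs/wk ≥ 24 ✓; rating 4 ≥ 2 ✓; dept Research ✗ → not eligible.
Gym Reimbursement — status part-time ✓ (not excluded); rating 4 ≥ 2 ✓; age 26 ≥ 18 ✓ → eligible.
Annual Bonus Plan — status part-time ✓ (not excluded); service 104 days < 12 months (≈360 days) ✗ → not eligible.
Employee Assistance Program — status part-time ✓; service 104 days ≥ 60 days ✓; rating 4 ≥ 2 ✓ → eligible.
Charitable Gift Match — status part-time ✓; service 104 days < 6 months (≈180 days) ✗ → not eligible.
Pension Scheme — status part-time ✓; service 104 days ≥ 45 days ✓; site Newark ✗ (not Calgary) → not eligible.
Retirement Savings Plan — service 104 days < 120 days ✗ → not eligible.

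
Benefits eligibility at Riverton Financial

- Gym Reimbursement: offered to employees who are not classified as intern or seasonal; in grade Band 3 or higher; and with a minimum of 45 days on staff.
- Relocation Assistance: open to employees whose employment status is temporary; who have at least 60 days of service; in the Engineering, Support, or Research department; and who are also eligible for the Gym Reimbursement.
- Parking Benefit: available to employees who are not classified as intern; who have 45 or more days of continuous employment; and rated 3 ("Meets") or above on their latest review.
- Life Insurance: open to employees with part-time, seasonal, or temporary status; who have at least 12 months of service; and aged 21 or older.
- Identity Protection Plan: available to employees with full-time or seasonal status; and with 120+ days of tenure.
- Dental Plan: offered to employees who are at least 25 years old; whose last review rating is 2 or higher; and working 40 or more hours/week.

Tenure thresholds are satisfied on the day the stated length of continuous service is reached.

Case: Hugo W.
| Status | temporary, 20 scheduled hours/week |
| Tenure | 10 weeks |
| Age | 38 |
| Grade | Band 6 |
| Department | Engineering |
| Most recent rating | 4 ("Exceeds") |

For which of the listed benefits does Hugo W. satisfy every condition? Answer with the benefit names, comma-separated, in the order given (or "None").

Gym Reimbursement, Relocation Assistance, Parking Benefit

Gym Reimbursement — status temporary ✓ (not excluded); grade Band 6 ≥ Band 3 ✓; service 10 weeks ≥ 45 days ✓ → eligible.
Relocation Assistance — status temporary ✓; service 10 weeks ≥ 60 days ✓; dept Engineering ✓; eligible for Gym Reimbursement ✓ → eligible.
Parking Benefit — status temporary ✓ (not excluded); service 10 weeks ≥ 45 days ✓; rating 4 ≥ 3 ✓ → eligible.
Life Insurance — status temporary ✓; service 10 weeks < 12 months (≈360 days) ✗ → not eligible.
Identity Protection Plan — status temporary ✗ (requires full-time or seasonal) → not eligible.
Dental Plan — age 38 ≥ 25 ✓; rating 4 ≥ 2 ✓; 20 hrs/wk < 40 ✗ → not eligible.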